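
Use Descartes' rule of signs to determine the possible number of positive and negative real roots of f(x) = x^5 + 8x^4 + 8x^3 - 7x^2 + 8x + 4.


Descartes' rule of signs:

For positive roots, count sign changes in f(x) = x^5 + 8x^4 + 8x^3 - 7x^2 + 8x + 4:
Signs of coefficients: +, +, +, -, +, +
Number of sign changes: 2
Possible positive real roots: 2, 0

For negative roots, examine f(-x) = -x^5 + 8x^4 - 8x^3 - 7x^2 - 8x + 4:
Signs of coefficients: -, +, -, -, -, +
Number of sign changes: 3
Possible negative real roots: 3, 1

Positive roots: 2 or 0; Negative roots: 3 or 1


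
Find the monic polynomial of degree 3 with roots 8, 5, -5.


A monic polynomial with roots 8, 5, -5 is:
p(x) = (x - 8)(x - 5)(x + 5)
After multiplying by (x - 8): x - 8
After multiplying by (x - 5): x^2 - 13x + 40
After multiplying by (x + 5): x^3 - 8x^2 - 25x + 200

x^3 - 8x^2 - 25x + 200


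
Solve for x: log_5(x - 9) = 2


Convert to exponential form: x - 9 = 5^2 = 25
x = 25 + 9 = 34
Check: log_5(34 - 9) = log_5(25) = log_5(25) = 2 ✓

x = 34


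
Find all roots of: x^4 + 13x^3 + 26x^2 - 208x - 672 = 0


Let p(x) = x^4 + 13x^3 + 26x^2 - 208x - 672. By the rational root theorem (leading coefficient 1), any rational root is an integer divisor of 672: try ±1, ±2, ... in turn.
Test x = 1: value = -840 ≠ 0.
Test x = -1: value = -450 ≠ 0.
Test x = 2: value = -864 ≠ 0.
Test x = -2: value = -240 ≠ 0.
Test x = 3: value = -630 ≠ 0.
Test x = -3: value = -84 ≠ 0.
Test x = 4: value = 0 ✓, so (x - 4) is a factor.
Synthetic division by (x - 4): bring down 1; 1(4) + 13 = 17; 17(4) + 26 = 94; 94(4) - 208 = 168; 168(4) - 672 = 0 → quotient x^3 + 17x^2 + 94x + 168, remainder 0.
Continue with the quotient x^3 + 17x^2 + 94x + 168 (candidates must divide 168; re-test x = 4 first in case it repeats).
Test x = 4: value = 880 ≠ 0.
Test x = -4: value = 0 ✓, so (x + 4) is a factor.
Synthetic division by (x + 4): bring down 1; 1(-4) + 17 = 13; 13(-4) + 94 = 42; 42(-4) + 168 = 0 → quotient x^2 + 13x + 42, remainder 0.
Solve the quadratic x^2 + 13x + 42 = 0: discriminant = 13^2 - 4(1)(42) = 169 - 168 = 1.
sqrt(1) = 1, so x = (-13 ± 1)/2: x = -6 or x = -7.
Collecting all roots found:

x = -7, x = -6, x = -4, x = 4


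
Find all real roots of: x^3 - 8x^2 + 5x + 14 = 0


Let p(x) = x^3 - 8x^2 + 5x + 14. By the rational root theorem (leading coefficient 1), any rational root is an integer divisor of 14: try ±1, ±2, ... in turn.
Test x = 1: value = 12 ≠ 0.
Test x = -1: value = 0 ✓, so (x + 1) is a factor.
Synthetic division by (x + 1): bring down 1; 1(-1) - 8 = -9; (-9)(-1) + 5 = 14; 14(-1) + 14 = 0 → quotient x^2 - 9x + 14, remainder 0.
Solve the quadratic x^2 - 9x + 14 = 0: discriminant = (-9)^2 - 4(1)(14) = 81 - 56 = 25.
sqrt(25) = 5, so x = (9 ± 5)/2: x = 7 or x = 2.

x = -1, x = 2, x = 7


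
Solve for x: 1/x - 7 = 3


Subtract -7 from both sides: 1/x = 10
Multiply both sides by x: 1 = 10 * x
Divide by 10: x = 1/10

x = 1/10


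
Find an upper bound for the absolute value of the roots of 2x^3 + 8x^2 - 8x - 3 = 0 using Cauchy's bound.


Cauchy's bound: all roots r satisfy |r| <= 1 + max(|a_i/a_n|) for i = 0,...,n-1
where a_n is the leading coefficient.

Coefficients: [2, 8, -8, -3]
Leading coefficient a_n = 2
Ratios |a_i/a_n|: 4, 4, 3/2
Maximum ratio: 4
Cauchy's bound: |r| <= 1 + 4 = 5

Upper bound = 5


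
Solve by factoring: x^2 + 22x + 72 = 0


We need two numbers that multiply to 72 and add to 22.
Those numbers are 18 and 4 (since 18 * 4 = 72 and 18 + 4 = 22).
So x^2 + 22x + 72 = (x + 18)(x + 4) = 0
Setting each factor to zero: x = -18 or x = -4

x = -18, x = -4


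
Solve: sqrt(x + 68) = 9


Square both sides: x + 68 = 9^2 = 81
x = 81 - 68 = 13
x = 13
Check: sqrt(1*13 + 68) = sqrt(81) = 9 ✓

x = 13


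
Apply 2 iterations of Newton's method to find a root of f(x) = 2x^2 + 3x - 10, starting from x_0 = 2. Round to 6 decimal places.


Newton's method: x_(n+1) = x_n - f(x_n)/f'(x_n)
f(x) = 2x^2 + 3x - 10
f'(x) = 4x + 3

Iteration 1:
  f(2.000000) = 4.000000
  f'(2.000000) = 11.000000
  x_1 = 2.000000 - (4.000000)/(11.000000) = 1.636364

Iteration 2:
  f(1.636364) = 0.264463
  f'(1.636364) = 9.545455
  x_2 = 1.636364 - (0.264463)/(9.545455) = 1.608658

x_2 = 1.608658


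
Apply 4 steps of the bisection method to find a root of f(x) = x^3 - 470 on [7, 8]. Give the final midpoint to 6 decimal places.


f(x) = x^3 - 470
f(7) = -127 < 0
f(8) = 42 > 0

Step 1: midpoint = (7.000000 + 8.000000)/2 = 7.500000
  f(7.500000) = -48.125000
  f(mid) < 0, so root is in [7.500000, 8.000000]

Step 2: midpoint = (7.500000 + 8.000000)/2 = 7.750000
  f(7.750000) = -4.515625
  f(mid) < 0, so root is in [7.750000, 8.000000]

Step 3: midpoint = (7.750000 + 8.000000)/2 = 7.875000
  f(7.875000) = 18.373047
  f(mid) > 0, so root is in [7.750000, 7.875000]

Step 4: midpoint = (7.750000 + 7.875000)/2 = 7.812500
  f(7.812500) = 6.837158
  f(mid) > 0, so root is in [7.750000, 7.812500]

midpoint = 7.812500


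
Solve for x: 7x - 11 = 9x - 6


Starting with: 7x - 11 = 9x - 6
Move all x terms to left: (7 - 9)x = -6 + 11
Simplify: -2x = 5
Divide both sides by -2: x = -5/2

x = -5/2


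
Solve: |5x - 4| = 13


An absolute value equation |expr| = 13 gives two cases:
Case 1: 5x - 4 = 13
  5x = 17, so x = 17/5
Case 2: 5x - 4 = -13
  5x = -9, so x = -9/5

x = -9/5, x = 17/5


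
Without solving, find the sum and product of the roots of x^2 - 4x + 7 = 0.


By Vieta's formulas for ax^2 + bx + c = 0:
  Sum of roots = -b/a
  Product of roots = c/a

Here a = 1, b = -4, c = 7
Sum = -(-4)/1 = 4
Product = 7/1 = 7

Sum = 4, Product = 7


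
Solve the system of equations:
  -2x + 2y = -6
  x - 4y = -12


Using Cramer's rule:
Determinant D = (-2)(-4) - (1)(2) = 8 - 2 = 6
Dx = (-6)(-4) - (-12)(2) = 24 + 24 = 48
Dy = (-2)(-12) - (1)(-6) = 24 + 6 = 30
x = Dx/D = 48/6 = 8
y = Dy/D = 30/6 = 5

x = 8, y = 5


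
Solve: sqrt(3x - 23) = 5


Square both sides: 3x - 23 = 5^2 = 25
3x = 25 + 23 = 48
x = 16
Check: sqrt(3*16 - 23) = sqrt(25) = 5 ✓

x = 16


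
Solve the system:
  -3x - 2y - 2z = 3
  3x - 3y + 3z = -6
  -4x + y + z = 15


Using Cramer's rule. Expand each determinant along the first row.
D  = (-3)*[(-3)*1 - 3*1] - (-2)*[3*1 - 3*(-4)] + (-2)*[3*1 - (-3)*(-4)]
  = (-3)*(-6) - (-2)*(15) + (-2)*(-9) = 66
Dx = 3*[(-3)*1 - 3*1] - (-2)*[(-6)*1 - 3*15] + (-2)*[(-6)*1 - (-3)*15]
  = 3*(-6) - (-2)*(-51) + (-2)*(39) = -198
Dy = (-3)*[(-6)*1 - 3*15] - 3*[3*1 - 3*(-4)] + (-2)*[3*15 - (-6)*(-4)]
  = (-3)*(-51) - 3*(15) + (-2)*(21) = 66
Dz = (-3)*[(-3)*15 - (-6)*1] - (-2)*[3*15 - (-6)*(-4)] + 3*[3*1 - (-3)*(-4)]
  = (-3)*(-39) - (-2)*(21) + 3*(-9) = 132
x = Dx/D = -198/66 = -3, y = Dy/D = 66/66 = 1, z = Dz/D = 132/66 = 2
Check eq1: (-3)(-3) + (-2)(1) + (-2)(2) = 3 = 3 ✓
Check eq2: (3)(-3) + (-3)(1) + (3)(2) = -6 = -6 ✓
Check eq3: (-4)(-3) + (1)(1) + (1)(2) = 15 = 15 ✓

x = -3, y = 1, z = 2


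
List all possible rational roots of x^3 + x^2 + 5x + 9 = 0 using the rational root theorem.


Rational root theorem: possible roots are ±p/q where:
  p divides the constant term (9): p ∈ {1, 3, 9}
  q divides the leading coefficient (1): q ∈ {1}

All possible rational roots: -9, -3, -1, 1, 3, 9

-9, -3, -1, 1, 3, 9


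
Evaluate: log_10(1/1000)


We need the exponent such that 10^? = 1/1000
10^(-3) = 1/10^3 = 1/1000
Therefore log_10(1/1000) = -3

-3


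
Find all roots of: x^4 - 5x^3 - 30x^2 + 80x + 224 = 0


Let p(x) = x^4 - 5x^3 - 30x^2 + 80x + 224. By the rational root theorem (leading coefficient 1), any rational root is an integer divisor of 224: try ±1, ±2, ... in turn.
Test x = 1: value = 270 ≠ 0.
Test x = -1: value = 120 ≠ 0.
Test x = 2: value = 240 ≠ 0.
Test x = -2: value = 0 ✓, so (x + 2) is a factor.
Synthetic division by (x + 2): bring down 1; 1(-2) - 5 = -7; (-7)(-2) - 30 = -16; (-16)(-2) + 80 = 112; 112(-2) + 224 = 0 → quotient x^3 - 7x^2 - 16x + 112, remainder 0.
Continue with the quotient x^3 - 7x^2 - 16x + 112 (candidates must divide 112; re-test x = -2 first in case it repeats).
Test x = -2: value = 108 ≠ 0.
Test x = 4: value = 0 ✓, so (x - 4) is a factor.
Synthetic division by (x - 4): bring down 1; 1(4) - 7 = -3; (-3)(4) - 16 = -28; (-28)(4) + 112 = 0 → quotient x^2 - 3x - 28, remainder 0.
Solve the quadratic x^2 - 3x - 28 = 0: discriminant = (-3)^2 - 4(1)(-28) = 9 + 112 = 121.
sqrt(121) = 11, so x = (3 ± 11)/2: x = 7 or x = -4.
Collecting all roots found:

x = -4, x = -2, x = 4, x = 7


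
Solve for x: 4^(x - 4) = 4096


Express both sides with the same base.
4096 = 4^6
Since the bases match, equate exponents: x - 4 = 6
So x = 6 - (-4) = 10

x = 10


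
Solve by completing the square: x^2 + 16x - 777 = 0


Start: x^2 + 16x - 777 = 0
Move constant: x^2 + 16x = 777
Half of 16 is 8, squared is 64
Add 64 to both sides: x^2 + 16x + 64 = 841
(x + 8)^2 = 841
x + 8 = ±29
x = -8 + 29 = 21 or x = -8 - 29 = -37

x = -37, x = 21


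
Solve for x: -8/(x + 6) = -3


Multiply both sides by (x + 6): -8 = -3(x + 6)
Distribute: -8 = -3x - 18
-3x = -8 + 18 = 10
x = -10/3

x = -10/3


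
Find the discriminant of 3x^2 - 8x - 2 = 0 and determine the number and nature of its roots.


For ax^2 + bx + c = 0, discriminant D = b^2 - 4ac
Here a = 3, b = -8, c = -2
D = (-8)^2 - 4(3)(-2) = 64 + 24 = 88

D = 88 > 0 but not a perfect square
The equation has 2 distinct real irrational roots.

Discriminant = 88, 2 distinct real irrational roots


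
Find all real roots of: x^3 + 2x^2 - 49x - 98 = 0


Let p(x) = x^3 + 2x^2 - 49x - 98. By the rational root theorem (leading coefficient 1), any rational root is an integer divisor of 98: try ±1, ±2, ... in turn.
Test x = 1: value = -144 ≠ 0.
Test x = -1: value = -48 ≠ 0.
Test x = 2: value = -180 ≠ 0.
Test x = -2: value = 0 ✓, so (x + 2) is a factor.
Synthetic division by (x + 2): bring down 1; 1(-2) + 2 = 0; 0(-2) - 49 = -49; (-49)(-2) - 98 = 0 → quotient x^2 - 49, remainder 0.
Solve the quadratic x^2 - 49 = 0: discriminant = 0^2 - 4(1)(-49) = 0 + 196 = 196.
sqrt(196) = 14, so x = (0 ± 14)/2: x = 7 or x = -7.

x = -7, x = -2, x = 7


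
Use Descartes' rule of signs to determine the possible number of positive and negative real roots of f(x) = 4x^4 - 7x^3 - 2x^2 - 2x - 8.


Descartes' rule of signs:

For positive roots, count sign changes in f(x) = 4x^4 - 7x^3 - 2x^2 - 2x - 8:
Signs of coefficients: +, -, -, -, -
Number of sign changes: 1
Possible positive real roots: 1

For negative roots, examine f(-x) = 4x^4 + 7x^3 - 2x^2 + 2x - 8:
Signs of coefficients: +, +, -, +, -
Number of sign changes: 3
Possible negative real roots: 3, 1

Positive roots: 1; Negative roots: 3 or 1


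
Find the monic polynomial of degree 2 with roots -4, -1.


A monic polynomial with roots -4, -1 is:
p(x) = (x + 4)(x + 1)
After multiplying by (x + 4): x + 4
After multiplying by (x + 1): x^2 + 5x + 4

x^2 + 5x + 4


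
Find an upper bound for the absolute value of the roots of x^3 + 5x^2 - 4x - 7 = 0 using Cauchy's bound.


Cauchy's bound: all roots r satisfy |r| <= 1 + max(|a_i/a_n|) for i = 0,...,n-1
where a_n is the leading coefficient.

Coefficients: [1, 5, -4, -7]
Leading coefficient a_n = 1
Ratios |a_i/a_n|: 5, 4, 7
Maximum ratio: 7
Cauchy's bound: |r| <= 1 + 7 = 8

Upper bound = 8


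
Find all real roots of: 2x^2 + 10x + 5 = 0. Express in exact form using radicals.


Using the quadratic formula: x = (-b ± sqrt(b^2 - 4ac)) / (2a)
Here a = 2, b = 10, c = 5
Discriminant = b^2 - 4ac = 10^2 - 4(2)(5) = 100 - 40 = 60
Since discriminant = 60 > 0, there are two real roots.
x = (-10 ± 2*sqrt(15)) / 4
Simplifying: x = (-5 ± sqrt(15)) / 2
Numerically: x ≈ -0.5635 or x ≈ -4.4365

x = (-5 + sqrt(15)) / 2 or x = (-5 - sqrt(15)) / 2


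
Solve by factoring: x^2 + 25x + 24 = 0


We need two numbers that multiply to 24 and add to 25.
Those numbers are 24 and 1 (since 24 * 1 = 24 and 24 + 1 = 25).
So x^2 + 25x + 24 = (x + 24)(x + 1) = 0
Setting each factor to zero: x = -24 or x = -1

x = -24, x = -1


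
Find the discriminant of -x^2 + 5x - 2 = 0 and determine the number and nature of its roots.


For ax^2 + bx + c = 0, discriminant D = b^2 - 4ac
Here a = -1, b = 5, c = -2
D = (5)^2 - 4(-1)(-2) = 25 - 8 = 17

D = 17 > 0 but not a perfect square
The equation has 2 distinct real irrational roots.

Discriminant = 17, 2 distinct real irrational roots


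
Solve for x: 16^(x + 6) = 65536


Express both sides with the same base.
65536 = 16^4
Since the bases match, equate exponents: x + 6 = 4
So x = 4 - (6) = -2

x = -2


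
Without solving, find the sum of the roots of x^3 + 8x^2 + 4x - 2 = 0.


By Vieta's formulas for x^3 + bx^2 + cx + d = 0:
  r1 + r2 + r3 = -b/a = -8
  r1*r2 + r1*r3 + r2*r3 = c/a = 4
  r1*r2*r3 = -d/a = 2


Sum = -8


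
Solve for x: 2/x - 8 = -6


Subtract -8 from both sides: 2/x = 2
Multiply both sides by x: 2 = 2 * x
Divide by 2: x = 1

x = 1


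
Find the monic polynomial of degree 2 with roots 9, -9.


A monic polynomial with roots 9, -9 is:
p(x) = (x - 9)(x + 9)
After multiplying by (x - 9): x - 9
After multiplying by (x + 9): x^2 - 81

x^2 - 81


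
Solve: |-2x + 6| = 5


An absolute value equation |expr| = 5 gives two cases:
Case 1: -2x + 6 = 5
  -2x = -1, so x = 1/2
Case 2: -2x + 6 = -5
  -2x = -11, so x = 11/2

x = 1/2, x = 11/2


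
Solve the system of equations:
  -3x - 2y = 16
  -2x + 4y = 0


Using Cramer's rule:
Determinant D = (-3)(4) - (-2)(-2) = -12 - 4 = -16
Dx = (16)(4) - (0)(-2) = 64 - 0 = 64
Dy = (-3)(0) - (-2)(16) = 0 + 32 = 32
x = Dx/D = 64/-16 = -4
y = Dy/D = 32/-16 = -2

x = -4, y = -2


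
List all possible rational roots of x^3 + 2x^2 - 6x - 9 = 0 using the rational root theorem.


Rational root theorem: possible roots are ±p/q where:
  p divides the constant term (-9): p ∈ {1, 3, 9}
  q divides the leading coefficient (1): q ∈ {1}

All possible rational roots: -9, -3, -1, 1, 3, 9

-9, -3, -1, 1, 3, 9


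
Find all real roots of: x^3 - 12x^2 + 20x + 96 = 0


Let p(x) = x^3 - 12x^2 + 20x + 96. By the rational root theorem (leading coefficient 1), any rational root is an integer divisor of 96: try ±1, ±2, ... in turn.
Test x = 1: value = 105 ≠ 0.
Test x = -1: value = 63 ≠ 0.
Test x = 2: value = 96 ≠ 0.
Test x = -2: value = 0 ✓, so (x + 2) is a factor.
Synthetic division by (x + 2): bring down 1; 1(-2) - 12 = -14; (-14)(-2) + 20 = 48; 48(-2) + 96 = 0 → quotient x^2 - 14x + 48, remainder 0.
Solve the quadratic x^2 - 14x + 48 = 0: discriminant = (-14)^2 - 4(1)(48) = 196 - 192 = 4.
sqrt(4) = 2, so x = (14 ± 2)/2: x = 8 or x = 6.

x = -2, x = 6, x = 8


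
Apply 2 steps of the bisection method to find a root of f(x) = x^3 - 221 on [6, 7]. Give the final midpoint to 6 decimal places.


f(x) = x^3 - 221
f(6) = -5 < 0
f(7) = 122 > 0

Step 1: midpoint = (6.000000 + 7.000000)/2 = 6.500000
  f(6.500000) = 53.625000
  f(mid) > 0, so root is in [6.000000, 6.500000]

Step 2: midpoint = (6.000000 + 6.500000)/2 = 6.250000
  f(6.250000) = 23.140625
  f(mid) > 0, so root is in [6.000000, 6.250000]

midpoint = 6.250000


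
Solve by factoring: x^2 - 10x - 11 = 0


We need two numbers that multiply to -11 and add to -10.
Those numbers are 1 and -11 (since 1 * (-11) = -11 and 1 + (-11) = -10).
So x^2 - 10x - 11 = (x + 1)(x - 11) = 0
Setting each factor to zero: x = -1 or x = 11

x = -1, x = 11


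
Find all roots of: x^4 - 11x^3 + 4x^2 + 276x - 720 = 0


Let p(x) = x^4 - 11x^3 + 4x^2 + 276x - 720. By the rational root theorem (leading coefficient 1), any rational root is an integer divisor of 720: try ±1, ±2, ... in turn.
Test x = 1: value = -450 ≠ 0.
Test x = -1: value = -980 ≠ 0.
Test x = 2: value = -224 ≠ 0.
Test x = -2: value = -1152 ≠ 0.
Test x = 3: value = -72 ≠ 0.
Test x = -3: value = -1134 ≠ 0.
Test x = 4: value = 0 ✓, so (x - 4) is a factor.
Synthetic division by (x - 4): bring down 1; 1(4) - 11 = -7; (-7)(4) + 4 = -24; (-24)(4) + 276 = 180; 180(4) - 720 = 0 → quotient x^3 - 7x^2 - 24x + 180, remainder 0.
Continue with the quotient x^3 - 7x^2 - 24x + 180 (candidates must divide 180; re-test x = 4 first in case it repeats).
Test x = 4: value = 36 ≠ 0.
Test x = -4: value = 100 ≠ 0.
Test x = 5: value = 10 ≠ 0.
Test x = -5: value = 0 ✓, so (x + 5) is a factor.
Synthetic division by (x + 5): bring down 1; 1(-5) - 7 = -12; (-12)(-5) - 24 = 36; 36(-5) + 180 = 0 → quotient x^2 - 12x + 36, remainder 0.
Solve the quadratic x^2 - 12x + 36 = 0: discriminant = (-12)^2 - 4(1)(36) = 144 - 144 = 0.
Discriminant = 0, so a double root: x = 12/2 = 6.
Collecting all roots found:

x = -5, x = 4, x = 6 (multiplicity 2)


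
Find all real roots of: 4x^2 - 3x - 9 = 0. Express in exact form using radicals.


Using the quadratic formula: x = (-b ± sqrt(b^2 - 4ac)) / (2a)
Here a = 4, b = -3, c = -9
Discriminant = b^2 - 4ac = (-3)^2 - 4(4)(-9) = 9 + 144 = 153
Since discriminant = 153 > 0, there are two real roots.
x = (3 ± 3*sqrt(17)) / 8
Numerically: x ≈ 1.9212 or x ≈ -1.1712

x = (3 + 3*sqrt(17)) / 8 or x = (3 - 3*sqrt(17)) / 8


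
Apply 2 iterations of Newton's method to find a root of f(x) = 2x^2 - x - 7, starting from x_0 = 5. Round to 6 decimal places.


Newton's method: x_(n+1) = x_n - f(x_n)/f'(x_n)
f(x) = 2x^2 - x - 7
f'(x) = 4x - 1

Iteration 1:
  f(5.000000) = 38.000000
  f'(5.000000) = 19.000000
  x_1 = 5.000000 - (38.000000)/(19.000000) = 3.000000

Iteration 2:
  f(3.000000) = 8.000000
  f'(3.000000) = 11.000000
  x_2 = 3.000000 - (8.000000)/(11.000000) = 2.272727

x_2 = 2.272727


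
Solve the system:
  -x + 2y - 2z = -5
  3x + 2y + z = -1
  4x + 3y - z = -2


Using Cramer's rule. Expand each determinant along the first row.
D  = (-1)*[2*(-1) - 1*3] - 2*[3*(-1) - 1*4] + (-2)*[3*3 - 2*4]
  = (-1)*(-5) - 2*(-7) + (-2)*(1) = 17
Dx = (-5)*[2*(-1) - 1*3] - 2*[(-1)*(-1) - 1*(-2)] + (-2)*[(-1)*3 - 2*(-2)]
  = (-5)*(-5) - 2*(3) + (-2)*(1) = 17
Dy = (-1)*[(-1)*(-1) - 1*(-2)] - (-5)*[3*(-1) - 1*4] + (-2)*[3*(-2) - (-1)*4]
  = (-1)*(3) - (-5)*(-7) + (-2)*(-2) = -34
Dz = (-1)*[2*(-2) - (-1)*3] - 2*[3*(-2) - (-1)*4] + (-5)*[3*3 - 2*4]
  = (-1)*(-1) - 2*(-2) + (-5)*(1) = 0
x = Dx/D = 17/17 = 1, y = Dy/D = -34/17 = -2, z = Dz/D = 0/17 = 0
Check eq1: (-1)(1) + (2)(-2) + (-2)(0) = -5 = -5 ✓
Check eq2: (3)(1) + (2)(-2) + (1)(0) = -1 = -1 ✓
Check eq3: (4)(1) + (3)(-2) + (-1)(0) = -2 = -2 ✓

x = 1, y = -2, z = 0


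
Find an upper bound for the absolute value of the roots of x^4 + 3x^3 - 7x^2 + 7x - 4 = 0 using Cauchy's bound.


Cauchy's bound: all roots r satisfy |r| <= 1 + max(|a_i/a_n|) for i = 0,...,n-1
where a_n is the leading coefficient.

Coefficients: [1, 3, -7, 7, -4]
Leading coefficient a_n = 1
Ratios |a_i/a_n|: 3, 7, 7, 4
Maximum ratio: 7
Cauchy's bound: |r| <= 1 + 7 = 8

Upper bound = 8


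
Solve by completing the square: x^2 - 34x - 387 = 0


Start: x^2 - 34x - 387 = 0
Move constant: x^2 - 34x = 387
Half of -34 is -17, squared is 289
Add 289 to both sides: x^2 - 34x + 289 = 676
(x - 17)^2 = 676
x - 17 = ±26
x = 17 + 26 = 43 or x = 17 - 26 = -9

x = -9, x = 43


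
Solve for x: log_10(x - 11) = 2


Convert to exponential form: x - 11 = 10^2 = 100
x = 100 + 11 = 111
Check: log_10(111 - 11) = log_10(100) = log_10(100) = 2 ✓

x = 111


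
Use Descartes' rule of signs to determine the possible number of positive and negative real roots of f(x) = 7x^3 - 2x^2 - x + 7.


Descartes' rule of signs:

For positive roots, count sign changes in f(x) = 7x^3 - 2x^2 - x + 7:
Signs of coefficients: +, -, -, +
Number of sign changes: 2
Possible positive real roots: 2, 0

For negative roots, examine f(-x) = -7x^3 - 2x^2 + x + 7:
Signs of coefficients: -, -, +, +
Number of sign changes: 1
Possible negative real roots: 1

Positive roots: 2 or 0; Negative roots: 1


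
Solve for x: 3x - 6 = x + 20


Starting with: 3x - 6 = x + 20
Move all x terms to left: (3 - 1)x = 20 + 6
Simplify: 2x = 26
Divide both sides by 2: x = 13

x = 13


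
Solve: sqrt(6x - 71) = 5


Square both sides: 6x - 71 = 5^2 = 25
6x = 25 + 71 = 96
x = 16
Check: sqrt(6*16 - 71) = sqrt(25) = 5 ✓

x = 16


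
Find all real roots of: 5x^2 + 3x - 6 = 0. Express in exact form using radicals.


Using the quadratic formula: x = (-b ± sqrt(b^2 - 4ac)) / (2a)
Here a = 5, b = 3, c = -6
Discriminant = b^2 - 4ac = 3^2 - 4(5)(-6) = 9 + 120 = 129
Since discriminant = 129 > 0, there are two real roots.
x = (-3 ± sqrt(129)) / 10
Numerically: x ≈ 0.8358 or x ≈ -1.4358

x = (-3 + sqrt(129)) / 10 or x = (-3 - sqrt(129)) / 10


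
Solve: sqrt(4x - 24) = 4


Square both sides: 4x - 24 = 4^2 = 16
4x = 16 + 24 = 40
x = 10
Check: sqrt(4*10 - 24) = sqrt(16) = 4 ✓

x = 10


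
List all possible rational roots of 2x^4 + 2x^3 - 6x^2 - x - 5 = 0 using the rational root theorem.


Rational root theorem: possible roots are ±p/q where:
  p divides the constant term (-5): p ∈ {1, 5}
  q divides the leading coefficient (2): q ∈ {1, 2}

All possible rational roots: -5, -5/2, -1, -1/2, 1/2, 1, 5/2, 5

-5, -5/2, -1, -1/2, 1/2, 1, 5/2, 5


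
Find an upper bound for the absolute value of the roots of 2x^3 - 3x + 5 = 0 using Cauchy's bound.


Cauchy's bound: all roots r satisfy |r| <= 1 + max(|a_i/a_n|) for i = 0,...,n-1
where a_n is the leading coefficient.

Coefficients: [2, 0, -3, 5]
Leading coefficient a_n = 2
Ratios |a_i/a_n|: 0, 3/2, 5/2
Maximum ratio: 5/2
Cauchy's bound: |r| <= 1 + 5/2 = 7/2

Upper bound = 7/2


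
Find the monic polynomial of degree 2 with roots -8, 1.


A monic polynomial with roots -8, 1 is:
p(x) = (x + 8)(x - 1)
After multiplying by (x + 8): x + 8
After multiplying by (x - 1): x^2 + 7x - 8

x^2 + 7x - 8


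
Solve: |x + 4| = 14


An absolute value equation |expr| = 14 gives two cases:
Case 1: x + 4 = 14
  x = 10, so x = 10
Case 2: x + 4 = -14
  x = -18, so x = -18

x = -18, x = 10


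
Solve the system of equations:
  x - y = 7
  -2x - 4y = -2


Using Cramer's rule:
Determinant D = (1)(-4) - (-2)(-1) = -4 - 2 = -6
Dx = (7)(-4) - (-2)(-1) = -28 - 2 = -30
Dy = (1)(-2) - (-2)(7) = -2 + 14 = 12
x = Dx/D = -30/-6 = 5
y = Dy/D = 12/-6 = -2

x = 5, y = -2


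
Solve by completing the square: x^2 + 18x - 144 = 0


Start: x^2 + 18x - 144 = 0
Move constant: x^2 + 18x = 144
Half of 18 is 9, squared is 81
Add 81 to both sides: x^2 + 18x + 81 = 225
(x + 9)^2 = 225
x + 9 = ±15
x = -9 + 15 = 6 or x = -9 - 15 = -24

x = -24, x = 6


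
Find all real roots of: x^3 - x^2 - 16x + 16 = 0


Let p(x) = x^3 - x^2 - 16x + 16. By the rational root theorem (leading coefficient 1), any rational root is an integer divisor of 16: try ±1, ±2, ... in turn.
Test x = 1: value = 0 ✓, so (x - 1) is a factor.
Synthetic division by (x - 1): bring down 1; 1(1) - 1 = 0; 0(1) - 16 = -16; (-16)(1) + 16 = 0 → quotient x^2 - 16, remainder 0.
Solve the quadratic x^2 - 16 = 0: discriminant = 0^2 - 4(1)(-16) = 0 + 64 = 64.
sqrt(64) = 8, so x = (0 ± 8)/2: x = 4 or x = -4.

x = -4, x = 1, x = 4


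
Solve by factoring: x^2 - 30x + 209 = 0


We need two numbers that multiply to 209 and add to -30.
Those numbers are -19 and -11 (since (-19) * (-11) = 209 and (-19) + (-11) = -30).
So x^2 - 30x + 209 = (x - 19)(x - 11) = 0
Setting each factor to zero: x = 19 or x = 11

x = 11, x = 19


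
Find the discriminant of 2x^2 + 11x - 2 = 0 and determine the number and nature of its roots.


For ax^2 + bx + c = 0, discriminant D = b^2 - 4ac
Here a = 2, b = 11, c = -2
D = (11)^2 - 4(2)(-2) = 121 + 16 = 137

D = 137 > 0 but not a perfect square
The equation has 2 distinct real irrational roots.

Discriminant = 137, 2 distinct real irrational roots


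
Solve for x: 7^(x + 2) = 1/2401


Express both sides with the same base.
1/2401 = 7^(-4)
Since the bases match, equate exponents: x + 2 = -4
So x = -4 - (2) = -6

x = -6


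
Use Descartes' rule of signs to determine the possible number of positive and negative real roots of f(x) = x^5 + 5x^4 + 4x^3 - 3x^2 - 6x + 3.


Descartes' rule of signs:

For positive roots, count sign changes in f(x) = x^5 + 5x^4 + 4x^3 - 3x^2 - 6x + 3:
Signs of coefficients: +, +, +, -, -, +
Number of sign changes: 2
Possible positive real roots: 2, 0

For negative roots, examine f(-x) = -x^5 + 5x^4 - 4x^3 - 3x^2 + 6x + 3:
Signs of coefficients: -, +, -, -, +, +
Number of sign changes: 3
Possible negative real roots: 3, 1

Positive roots: 2 or 0; Negative roots: 3 or 1


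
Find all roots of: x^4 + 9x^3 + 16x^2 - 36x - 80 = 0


Let p(x) = x^4 + 9x^3 + 16x^2 - 36x - 80. By the rational root theorem (leading coefficient 1), any rational root is an integer divisor of 80: try ±1, ±2, ... in turn.
Test x = 1: value = -90 ≠ 0.
Test x = -1: value = -36 ≠ 0.
Test x = 2: value = 0 ✓, so (x - 2) is a factor.
Synthetic division by (x - 2): bring down 1; 1(2) + 9 = 11; 11(2) + 16 = 38; 38(2) - 36 = 40; 40(2) - 80 = 0 → quotient x^3 + 11x^2 + 38x + 40, remainder 0.
Continue with the quotient x^3 + 11x^2 + 38x + 40 (candidates must divide 40; re-test x = 2 first in case it repeats).
Test x = 2: value = 168 ≠ 0.
Test x = -2: value = 0 ✓, so (x + 2) is a factor.
Synthetic division by (x + 2): bring down 1; 1(-2) + 11 = 9; 9(-2) + 38 = 20; 20(-2) + 40 = 0 → quotient x^2 + 9x + 20, remainder 0.
Solve the quadratic x^2 + 9x + 20 = 0: discriminant = 9^2 - 4(1)(20) = 81 - 80 = 1.
sqrt(1) = 1, so x = (-9 ± 1)/2: x = -4 or x = -5.
Collecting all roots found:

x = -5, x = -4, x = -2, x = 2


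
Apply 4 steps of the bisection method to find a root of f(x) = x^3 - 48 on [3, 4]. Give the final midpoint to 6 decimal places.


f(x) = x^3 - 48
f(3) = -21 < 0
f(4) = 16 > 0

Step 1: midpoint = (3.000000 + 4.000000)/2 = 3.500000
  f(3.500000) = -5.125000
  f(mid) < 0, so root is in [3.500000, 4.000000]

Step 2: midpoint = (3.500000 + 4.000000)/2 = 3.750000
  f(3.750000) = 4.734375
  f(mid) > 0, so root is in [3.500000, 3.750000]

Step 3: midpoint = (3.500000 + 3.750000)/2 = 3.625000
  f(3.625000) = -0.365234
  f(mid) < 0, so root is in [3.625000, 3.750000]

Step 4: midpoint = (3.625000 + 3.750000)/2 = 3.687500
  f(3.687500) = 2.141357
  f(mid) > 0, so root is in [3.625000, 3.687500]

midpoint = 3.687500


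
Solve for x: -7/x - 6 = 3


Subtract -6 from both sides: -7/x = 9
Multiply both sides by x: -7 = 9 * x
Divide by 9: x = -7/9

x = -7/9


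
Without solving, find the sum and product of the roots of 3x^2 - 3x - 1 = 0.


By Vieta's formulas for ax^2 + bx + c = 0:
  Sum of roots = -b/a
  Product of roots = c/a

Here a = 3, b = -3, c = -1
Sum = -(-3)/3 = 1
Product = -1/3 = -1/3

Sum = 1, Product = -1/3


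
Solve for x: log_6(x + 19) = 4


Convert to exponential form: x + 19 = 6^4 = 1296
x = 1296 - 19 = 1277
Check: log_6(1277 + 19) = log_6(1296) = log_6(1296) = 4 ✓

x = 1277


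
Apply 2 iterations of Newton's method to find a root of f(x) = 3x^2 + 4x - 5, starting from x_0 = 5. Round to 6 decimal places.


Newton's method: x_(n+1) = x_n - f(x_n)/f'(x_n)
f(x) = 3x^2 + 4x - 5
f'(x) = 6x + 4

Iteration 1:
  f(5.000000) = 90.000000
  f'(5.000000) = 34.000000
  x_1 = 5.000000 - (90.000000)/(34.000000) = 2.352941

Iteration 2:
  f(2.352941) = 21.020761
  f'(2.352941) = 18.117647
  x_2 = 2.352941 - (21.020761)/(18.117647) = 1.192704

x_2 = 1.192704


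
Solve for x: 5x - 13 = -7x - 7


Starting with: 5x - 13 = -7x - 7
Move all x terms to left: (5 + 7)x = -7 + 13
Simplify: 12x = 6
Divide both sides by 12: x = 1/2

x = 1/2


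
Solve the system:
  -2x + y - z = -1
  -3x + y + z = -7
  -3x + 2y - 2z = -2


Using Cramer's rule. Expand each determinant along the first row.
D  = (-2)*[1*(-2) - 1*2] - 1*[(-3)*(-2) - 1*(-3)] + (-1)*[(-3)*2 - 1*(-3)]
  = (-2)*(-4) - 1*(9) + (-1)*(-3) = 2
Dx = (-1)*[1*(-2) - 1*2] - 1*[(-7)*(-2) - 1*(-2)] + (-1)*[(-7)*2 - 1*(-2)]
  = (-1)*(-4) - 1*(16) + (-1)*(-12) = 0
Dy = (-2)*[(-7)*(-2) - 1*(-2)] - (-1)*[(-3)*(-2) - 1*(-3)] + (-1)*[(-3)*(-2) - (-7)*(-3)]
  = (-2)*(16) - (-1)*(9) + (-1)*(-15) = -8
Dz = (-2)*[1*(-2) - (-7)*2] - 1*[(-3)*(-2) - (-7)*(-3)] + (-1)*[(-3)*2 - 1*(-3)]
  = (-2)*(12) - 1*(-15) + (-1)*(-3) = -6
x = Dx/D = 0/2 = 0, y = Dy/D = -8/2 = -4, z = Dz/D = -6/2 = -3
Check eq1: (-2)(0) + (1)(-4) + (-1)(-3) = -1 = -1 ✓
Check eq2: (-3)(0) + (1)(-4) + (1)(-3) = -7 = -7 ✓
Check eq3: (-3)(0) + (2)(-4) + (-2)(-3) = -2 = -2 ✓

x = 0, y = -4, z = -3


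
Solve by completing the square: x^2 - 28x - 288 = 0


Start: x^2 - 28x - 288 = 0
Move constant: x^2 - 28x = 288
Half of -28 is -14, squared is 196
Add 196 to both sides: x^2 - 28x + 196 = 484
(x - 14)^2 = 484
x - 14 = ±22
x = 14 + 22 = 36 or x = 14 - 22 = -8

x = -8, x = 36


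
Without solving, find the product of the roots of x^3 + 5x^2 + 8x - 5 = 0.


By Vieta's formulas for x^3 + bx^2 + cx + d = 0:
  r1 + r2 + r3 = -b/a = -5
  r1*r2 + r1*r3 + r2*r3 = c/a = 8
  r1*r2*r3 = -d/a = 5


Product = 5


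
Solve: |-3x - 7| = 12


An absolute value equation |expr| = 12 gives two cases:
Case 1: -3x - 7 = 12
  -3x = 19, so x = -19/3
Case 2: -3x - 7 = -12
  -3x = -5, so x = 5/3

x = -19/3, x = 5/3


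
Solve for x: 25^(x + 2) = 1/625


Express both sides with the same base.
1/625 = 25^(-2)
Since the bases match, equate exponents: x + 2 = -2
So x = -2 - (2) = -4

x = -4


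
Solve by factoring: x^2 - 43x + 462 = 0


We need two numbers that multiply to 462 and add to -43.
Those numbers are -21 and -22 (since (-21) * (-22) = 462 and (-21) + (-22) = -43).
So x^2 - 43x + 462 = (x - 21)(x - 22) = 0
Setting each factor to zero: x = 21 or x = 22

x = 21, x = 22


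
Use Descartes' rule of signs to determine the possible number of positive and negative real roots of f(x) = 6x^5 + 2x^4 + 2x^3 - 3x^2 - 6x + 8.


Descartes' rule of signs:

For positive roots, count sign changes in f(x) = 6x^5 + 2x^4 + 2x^3 - 3x^2 - 6x + 8:
Signs of coefficients: +, +, +, -, -, +
Number of sign changes: 2
Possible positive real roots: 2, 0

For negative roots, examine f(-x) = -6x^5 + 2x^4 - 2x^3 - 3x^2 + 6x + 8:
Signs of coefficients: -, +, -, -, +, +
Number of sign changes: 3
Possible negative real roots: 3, 1

Positive roots: 2 or 0; Negative roots: 3 or 1


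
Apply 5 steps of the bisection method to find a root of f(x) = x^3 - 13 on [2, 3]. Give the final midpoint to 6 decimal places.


f(x) = x^3 - 13
f(2) = -5 < 0
f(3) = 14 > 0

Step 1: midpoint = (2.000000 + 3.000000)/2 = 2.500000
  f(2.500000) = 2.625000
  f(mid) > 0, so root is in [2.000000, 2.500000]

Step 2: midpoint = (2.000000 + 2.500000)/2 = 2.250000
  f(2.250000) = -1.609375
  f(mid) < 0, so root is in [2.250000, 2.500000]

Step 3: midpoint = (2.250000 + 2.500000)/2 = 2.375000
  f(2.375000) = 0.396484
  f(mid) > 0, so root is in [2.250000, 2.375000]

Step 4: midpoint = (2.250000 + 2.375000)/2 = 2.312500
  f(2.312500) = -0.633545
  f(mid) < 0, so root is in [2.312500, 2.375000]

Step 5: midpoint = (2.312500 + 2.375000)/2 = 2.343750
  f(2.343750) = -0.125397
  f(mid) < 0, so root is in [2.343750, 2.375000]

midpoint = 2.343750


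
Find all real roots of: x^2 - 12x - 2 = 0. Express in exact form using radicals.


Using the quadratic formula: x = (-b ± sqrt(b^2 - 4ac)) / (2a)
Here a = 1, b = -12, c = -2
Discriminant = b^2 - 4ac = (-12)^2 - 4(1)(-2) = 144 + 8 = 152
Since discriminant = 152 > 0, there are two real roots.
x = (12 ± 2*sqrt(38)) / 2
Simplifying: x = 6 ± sqrt(38)
Numerically: x ≈ 12.1644 or x ≈ -0.1644

x = 6 + sqrt(38) or x = 6 - sqrt(38)


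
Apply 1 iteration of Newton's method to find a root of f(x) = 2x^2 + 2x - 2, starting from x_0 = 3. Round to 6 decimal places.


Newton's method: x_(n+1) = x_n - f(x_n)/f'(x_n)
f(x) = 2x^2 + 2x - 2
f'(x) = 4x + 2

Iteration 1:
  f(3.000000) = 22.000000
  f'(3.000000) = 14.000000
  x_1 = 3.000000 - (22.000000)/(14.000000) = 1.428571

x_1 = 1.428571


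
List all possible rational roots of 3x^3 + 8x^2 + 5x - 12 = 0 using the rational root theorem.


Rational root theorem: possible roots are ±p/q where:
  p divides the constant term (-12): p ∈ {1, 2, 3, 4, 6, 12}
  q divides the leading coefficient (3): q ∈ {1, 3}

All possible rational roots: -12, -6, -4, -3, -2, -4/3, -1, -2/3, -1/3, 1/3, 2/3, 1, 4/3, 2, 3, 4, 6, 12

-12, -6, -4, -3, -2, -4/3, -1, -2/3, -1/3, 1/3, 2/3, 1, 4/3, 2, 3, 4, 6, 12


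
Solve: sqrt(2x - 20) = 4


Square both sides: 2x - 20 = 4^2 = 16
2x = 16 + 20 = 36
x = 18
Check: sqrt(2*18 - 20) = sqrt(16) = 4 ✓

x = 18


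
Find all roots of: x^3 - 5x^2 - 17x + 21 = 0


Let p(x) = x^3 - 5x^2 - 17x + 21. By the rational root theorem (leading coefficient 1), any rational root is an integer divisor of 21: try ±1, ±2, ... in turn.
Test x = 1: value = 0 ✓, so (x - 1) is a factor.
Synthetic division by (x - 1): bring down 1; 1(1) - 5 = -4; (-4)(1) - 17 = -21; (-21)(1) + 21 = 0 → quotient x^2 - 4x - 21, remainder 0.
Solve the quadratic x^2 - 4x - 21 = 0: discriminant = (-4)^2 - 4(1)(-21) = 16 + 84 = 100.
sqrt(100) = 10, so x = (4 ± 10)/2: x = 7 or x = -3.
Collecting all roots found:

x = -3, x = 1, x = 7


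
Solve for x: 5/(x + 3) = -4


Multiply both sides by (x + 3): 5 = -4(x + 3)
Distribute: 5 = -4x - 12
-4x = 5 + 12 = 17
x = -17/4

x = -17/4


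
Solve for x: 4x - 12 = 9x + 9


Starting with: 4x - 12 = 9x + 9
Move all x terms to left: (4 - 9)x = 9 + 12
Simplify: -5x = 21
Divide both sides by -5: x = -21/5

x = -21/5


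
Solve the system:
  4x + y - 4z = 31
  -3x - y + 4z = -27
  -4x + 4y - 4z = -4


Using Cramer's rule. Expand each determinant along the first row.
D  = 4*[(-1)*(-4) - 4*4] - 1*[(-3)*(-4) - 4*(-4)] + (-4)*[(-3)*4 - (-1)*(-4)]
  = 4*(-12) - 1*(28) + (-4)*(-16) = -12
Dx = 31*[(-1)*(-4) - 4*4] - 1*[(-27)*(-4) - 4*(-4)] + (-4)*[(-27)*4 - (-1)*(-4)]
  = 31*(-12) - 1*(124) + (-4)*(-112) = -48
Dy = 4*[(-27)*(-4) - 4*(-4)] - 31*[(-3)*(-4) - 4*(-4)] + (-4)*[(-3)*(-4) - (-27)*(-4)]
  = 4*(124) - 31*(28) + (-4)*(-96) = 12
Dz = 4*[(-1)*(-4) - (-27)*4] - 1*[(-3)*(-4) - (-27)*(-4)] + 31*[(-3)*4 - (-1)*(-4)]
  = 4*(112) - 1*(-96) + 31*(-16) = 48
x = Dx/D = -48/-12 = 4, y = Dy/D = 12/-12 = -1, z = Dz/D = 48/-12 = -4
Check eq1: (4)(4) + (1)(-1) + (-4)(-4) = 31 = 31 ✓
Check eq2: (-3)(4) + (-1)(-1) + (4)(-4) = -27 = -27 ✓
Check eq3: (-4)(4) + (4)(-1) + (-4)(-4) = -4 = -4 ✓

x = 4, y = -1, z = -4


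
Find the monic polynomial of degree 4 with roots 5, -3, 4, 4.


A monic polynomial with roots 5, -3, 4, 4 is:
p(x) = (x - 5)(x + 3)(x - 4)(x - 4)
After multiplying by (x - 5): x - 5
After multiplying by (x + 3): x^2 - 2x - 15
After multiplying by (x - 4): x^3 - 6x^2 - 7x + 60
After multiplying by (x - 4): x^4 - 10x^3 + 17x^2 + 88x - 240

x^4 - 10x^3 + 17x^2 + 88x - 240


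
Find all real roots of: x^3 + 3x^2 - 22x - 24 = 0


Let p(x) = x^3 + 3x^2 - 22x - 24. By the rational root theorem (leading coefficient 1), any rational root is an integer divisor of 24: try ±1, ±2, ... in turn.
Test x = 1: value = -42 ≠ 0.
Test x = -1: value = 0 ✓, so (x + 1) is a factor.
Synthetic division by (x + 1): bring down 1; 1(-1) + 3 = 2; 2(-1) - 22 = -24; (-24)(-1) - 24 = 0 → quotient x^2 + 2x - 24, remainder 0.
Solve the quadratic x^2 + 2x - 24 = 0: discriminant = 2^2 - 4(1)(-24) = 4 + 96 = 100.
sqrt(100) = 10, so x = (-2 ± 10)/2: x = 4 or x = -6.

x = -6, x = -1, x = 4


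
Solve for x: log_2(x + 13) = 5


Convert to exponential form: x + 13 = 2^5 = 32
x = 32 - 13 = 19
Check: log_2(19 + 13) = log_2(32) = log_2(32) = 5 ✓

x = 19


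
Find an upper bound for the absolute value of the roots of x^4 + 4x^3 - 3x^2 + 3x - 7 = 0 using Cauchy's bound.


Cauchy's bound: all roots r satisfy |r| <= 1 + max(|a_i/a_n|) for i = 0,...,n-1
where a_n is the leading coefficient.

Coefficients: [1, 4, -3, 3, -7]
Leading coefficient a_n = 1
Ratios |a_i/a_n|: 4, 3, 3, 7
Maximum ratio: 7
Cauchy's bound: |r| <= 1 + 7 = 8

Upper bound = 8


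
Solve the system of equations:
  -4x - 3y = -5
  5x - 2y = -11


Using Cramer's rule:
Determinant D = (-4)(-2) - (5)(-3) = 8 + 15 = 23
Dx = (-5)(-2) - (-11)(-3) = 10 - 33 = -23
Dy = (-4)(-11) - (5)(-5) = 44 + 25 = 69
x = Dx/D = -23/23 = -1
y = Dy/D = 69/23 = 3

x = -1, y = 3


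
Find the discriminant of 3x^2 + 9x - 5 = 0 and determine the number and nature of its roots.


For ax^2 + bx + c = 0, discriminant D = b^2 - 4ac
Here a = 3, b = 9, c = -5
D = (9)^2 - 4(3)(-5) = 81 + 60 = 141

D = 141 > 0 but not a perfect square
The equation has 2 distinct real irrational roots.

Discriminant = 141, 2 distinct real irrational roots


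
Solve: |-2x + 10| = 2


An absolute value equation |expr| = 2 gives two cases:
Case 1: -2x + 10 = 2
  -2x = -8, so x = 4
Case 2: -2x + 10 = -2
  -2x = -12, so x = 6

x = 4, x = 6


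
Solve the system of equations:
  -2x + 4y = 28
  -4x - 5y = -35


Using Cramer's rule:
Determinant D = (-2)(-5) - (-4)(4) = 10 + 16 = 26
Dx = (28)(-5) - (-35)(4) = -140 + 140 = 0
Dy = (-2)(-35) - (-4)(28) = 70 + 112 = 182
x = Dx/D = 0/26 = 0
y = Dy/D = 182/26 = 7

x = 0, y = 7


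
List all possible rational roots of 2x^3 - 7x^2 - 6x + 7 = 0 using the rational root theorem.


Rational root theorem: possible roots are ±p/q where:
  p divides the constant term (7): p ∈ {1, 7}
  q divides the leading coefficient (2): q ∈ {1, 2}

All possible rational roots: -7, -7/2, -1, -1/2, 1/2, 1, 7/2, 7

-7, -7/2, -1, -1/2, 1/2, 1, 7/2, 7


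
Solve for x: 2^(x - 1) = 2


Express both sides with the same base.
2 = 2^1
Since the bases match, equate exponents: x - 1 = 1
So x = 1 - (-1) = 2

x = 2


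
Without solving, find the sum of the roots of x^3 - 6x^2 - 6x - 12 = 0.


By Vieta's formulas for x^3 + bx^2 + cx + d = 0:
  r1 + r2 + r3 = -b/a = 6
  r1*r2 + r1*r3 + r2*r3 = c/a = -6
  r1*r2*r3 = -d/a = 12


Sum = 6


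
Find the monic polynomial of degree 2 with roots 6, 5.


A monic polynomial with roots 6, 5 is:
p(x) = (x - 6)(x - 5)
After multiplying by (x - 6): x - 6
After multiplying by (x - 5): x^2 - 11x + 30

x^2 - 11x + 30


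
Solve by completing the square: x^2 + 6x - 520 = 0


Start: x^2 + 6x - 520 = 0
Move constant: x^2 + 6x = 520
Half of 6 is 3, squared is 9
Add 9 to both sides: x^2 + 6x + 9 = 529
(x + 3)^2 = 529
x + 3 = ±23
x = -3 + 23 = 20 or x = -3 - 23 = -26

x = -26, x = 20


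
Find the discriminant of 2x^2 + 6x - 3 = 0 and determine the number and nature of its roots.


For ax^2 + bx + c = 0, discriminant D = b^2 - 4ac
Here a = 2, b = 6, c = -3
D = (6)^2 - 4(2)(-3) = 36 + 24 = 60

D = 60 > 0 but not a perfect square
The equation has 2 distinct real irrational roots.

Discriminant = 60, 2 distinct real irrational roots


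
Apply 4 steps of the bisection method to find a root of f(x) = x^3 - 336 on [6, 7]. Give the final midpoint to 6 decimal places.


f(x) = x^3 - 336
f(6) = -120 < 0
f(7) = 7 > 0

Step 1: midpoint = (6.000000 + 7.000000)/2 = 6.500000
  f(6.500000) = -61.375000
  f(mid) < 0, so root is in [6.500000, 7.000000]

Step 2: midpoint = (6.500000 + 7.000000)/2 = 6.750000
  f(6.750000) = -28.453125
  f(mid) < 0, so root is in [6.750000, 7.000000]

Step 3: midpoint = (6.750000 + 7.000000)/2 = 6.875000
  f(6.875000) = -11.048828
  f(mid) < 0, so root is in [6.875000, 7.000000]

Step 4: midpoint = (6.875000 + 7.000000)/2 = 6.937500
  f(6.937500) = -2.105713
  f(mid) < 0, so root is in [6.937500, 7.000000]

midpoint = 6.937500


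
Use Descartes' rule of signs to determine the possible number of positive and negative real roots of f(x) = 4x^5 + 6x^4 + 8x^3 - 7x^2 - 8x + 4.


Descartes' rule of signs:

For positive roots, count sign changes in f(x) = 4x^5 + 6x^4 + 8x^3 - 7x^2 - 8x + 4:
Signs of coefficients: +, +, +, -, -, +
Number of sign changes: 2
Possible positive real roots: 2, 0

For negative roots, examine f(-x) = -4x^5 + 6x^4 - 8x^3 - 7x^2 + 8x + 4:
Signs of coefficients: -, +, -, -, +, +
Number of sign changes: 3
Possible negative real roots: 3, 1

Positive roots: 2 or 0; Negative roots: 3 or 1


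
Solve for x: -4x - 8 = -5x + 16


Starting with: -4x - 8 = -5x + 16
Move all x terms to left: (-4 + 5)x = 16 + 8
Simplify: x = 24
Divide both sides by 1: x = 24

x = 24


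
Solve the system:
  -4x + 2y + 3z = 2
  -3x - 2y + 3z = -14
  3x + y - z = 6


Using Cramer's rule. Expand each determinant along the first row.
D  = (-4)*[(-2)*(-1) - 3*1] - 2*[(-3)*(-1) - 3*3] + 3*[(-3)*1 - (-2)*3]
  = (-4)*(-1) - 2*(-6) + 3*(3) = 25
Dx = 2*[(-2)*(-1) - 3*1] - 2*[(-14)*(-1) - 3*6] + 3*[(-14)*1 - (-2)*6]
  = 2*(-1) - 2*(-4) + 3*(-2) = 0
Dy = (-4)*[(-14)*(-1) - 3*6] - 2*[(-3)*(-1) - 3*3] + 3*[(-3)*6 - (-14)*3]
  = (-4)*(-4) - 2*(-6) + 3*(24) = 100
Dz = (-4)*[(-2)*6 - (-14)*1] - 2*[(-3)*6 - (-14)*3] + 2*[(-3)*1 - (-2)*3]
  = (-4)*(2) - 2*(24) + 2*(3) = -50
x = Dx/D = 0/25 = 0, y = Dy/D = 100/25 = 4, z = Dz/D = -50/25 = -2
Check eq1: (-4)(0) + (2)(4) + (3)(-2) = 2 = 2 ✓
Check eq2: (-3)(0) + (-2)(4) + (3)(-2) = -14 = -14 ✓
Check eq3: (3)(0) + (1)(4) + (-1)(-2) = 6 = 6 ✓

x = 0, y = 4, z = -2
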